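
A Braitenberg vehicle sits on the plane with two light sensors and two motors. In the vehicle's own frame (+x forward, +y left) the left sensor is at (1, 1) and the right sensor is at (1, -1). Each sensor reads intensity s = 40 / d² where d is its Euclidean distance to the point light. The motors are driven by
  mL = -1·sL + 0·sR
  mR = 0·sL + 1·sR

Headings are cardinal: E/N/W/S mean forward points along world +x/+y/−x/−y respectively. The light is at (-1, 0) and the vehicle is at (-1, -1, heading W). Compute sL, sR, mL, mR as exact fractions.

8 40 -8 40

left sensor world pos  = (-2, -2); dL² = 5
right sensor world pos = (-2, 0); dR² = 1
sL = 40/5 = 8
sR = 40/1 = 40
mL = -1·sL + 0·sR = -8
mR = 0·sL + 1·sR = 40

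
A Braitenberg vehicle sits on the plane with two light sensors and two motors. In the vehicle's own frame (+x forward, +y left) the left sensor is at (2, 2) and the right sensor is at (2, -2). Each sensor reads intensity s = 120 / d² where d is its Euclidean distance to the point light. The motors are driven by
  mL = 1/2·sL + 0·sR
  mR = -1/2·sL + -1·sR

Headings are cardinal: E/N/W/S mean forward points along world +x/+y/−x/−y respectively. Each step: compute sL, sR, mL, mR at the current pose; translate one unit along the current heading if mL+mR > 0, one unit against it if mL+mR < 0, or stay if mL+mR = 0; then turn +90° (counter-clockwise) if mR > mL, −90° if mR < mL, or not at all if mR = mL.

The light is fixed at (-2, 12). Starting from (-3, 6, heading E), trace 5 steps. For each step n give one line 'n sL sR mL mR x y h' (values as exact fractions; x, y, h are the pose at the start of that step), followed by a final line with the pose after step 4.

n=0: pose=(-3,6,E); sL=120/17, sR=24/13; mL=60/17, mR=-1188/221; mL+mR=-24/13 → advance -1; mR−mL=-1968/221 → turn -1·90°
n=1: pose=(-4,6,S); sL=15/8, sR=3/2; mL=15/16, mR=-39/16; mL+mR=-3/2 → advance -1; mR−mL=-27/8 → turn -1·90°
n=2: pose=(-4,7,W); sL=24/13, sR=24/5; mL=12/13, mR=-372/65; mL+mR=-24/5 → advance -1; mR−mL=-432/65 → turn -1·90°
n=3: pose=(-3,7,N); sL=20/3, sR=12; mL=10/3, mR=-46/3; mL+mR=-12 → advance -1; mR−mL=-56/3 → turn -1·90°
n=4: pose=(-3,6,E); sL=120/17, sR=24/13; mL=60/17, mR=-1188/221; mL+mR=-24/13 → advance -1; mR−mL=-1968/221 → turn -1·90°

0 120/17 24/13 60/17 -1188/221 -3 6 E
1 15/8 3/2 15/16 -39/16 -4 6 S
2 24/13 24/5 12/13 -372/65 -4 7 W
3 20/3 12 10/3 -46/3 -3 7 N
4 120/17 24/13 60/17 -1188/221 -3 6 E
final -4 6 S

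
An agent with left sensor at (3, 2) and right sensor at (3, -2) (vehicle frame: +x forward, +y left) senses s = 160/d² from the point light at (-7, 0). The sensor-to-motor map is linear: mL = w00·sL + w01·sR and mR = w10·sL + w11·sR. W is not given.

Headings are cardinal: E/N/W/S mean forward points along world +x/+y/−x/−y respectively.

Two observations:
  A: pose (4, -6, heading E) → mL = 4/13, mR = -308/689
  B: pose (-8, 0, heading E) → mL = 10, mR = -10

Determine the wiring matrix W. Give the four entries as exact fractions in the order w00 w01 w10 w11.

obs A: pose=(4,-6,E) → sL=40/53, sR=8/13, mL=4/13, mR=-308/689
obs B: pose=(-8,0,E) → sL=20, sR=20, mL=10, mR=-10
sensor matrix S = [[40/53, 8/13], [20, 20]]; det S = 1920/689
solve [mL_A; mL_B] = S·[w00; w01] and [mR_A; mR_B] = S·[w10; w11]:
  w00 = 0, w01 = 1/2, w10 = -1, w11 = 1/2

0 1/2 -1 1/2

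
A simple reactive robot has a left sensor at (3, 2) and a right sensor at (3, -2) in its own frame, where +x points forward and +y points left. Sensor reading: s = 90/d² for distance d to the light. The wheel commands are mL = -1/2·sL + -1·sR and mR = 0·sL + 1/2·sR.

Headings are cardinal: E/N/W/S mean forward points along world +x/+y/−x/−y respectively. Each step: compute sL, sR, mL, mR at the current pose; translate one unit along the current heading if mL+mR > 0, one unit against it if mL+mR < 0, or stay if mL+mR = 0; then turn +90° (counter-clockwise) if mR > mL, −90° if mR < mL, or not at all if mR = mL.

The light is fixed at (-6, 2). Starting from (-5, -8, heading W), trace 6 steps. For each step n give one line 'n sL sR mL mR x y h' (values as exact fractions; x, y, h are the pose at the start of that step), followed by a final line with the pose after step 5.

0 45/74 45/34 -4095/2516 45/68 -5 -8 W
1 18/37 90/169 -4851/6253 45/169 -4 -8 S
2 45/37 45/73 -6615/5402 45/146 -4 -7 E
3 90/37 2 -119/37 1 -5 -7 N
4 45/74 45/34 -4095/2516 45/68 -5 -8 W
5 18/37 90/169 -4851/6253 45/169 -4 -8 S
final -4 -7 E

n=0: pose=(-5,-8,W); sL=45/74, sR=45/34; mL=-4095/2516, mR=45/68; mL+mR=-1215/1258 → advance -1; mR−mL=1440/629 → turn +1·90°
n=1: pose=(-4,-8,S); sL=18/37, sR=90/169; mL=-4851/6253, mR=45/169; mL+mR=-3186/6253 → advance -1; mR−mL=6516/6253 → turn +1·90°
n=2: pose=(-4,-7,E); sL=45/37, sR=45/73; mL=-6615/5402, mR=45/146; mL+mR=-2475/2701 → advance -1; mR−mL=4140/2701 → turn +1·90°
n=3: pose=(-5,-7,N); sL=90/37, sR=2; mL=-119/37, mR=1; mL+mR=-82/37 → advance -1; mR−mL=156/37 → turn +1·90°
n=4: pose=(-5,-8,W); sL=45/74, sR=45/34; mL=-4095/2516, mR=45/68; mL+mR=-1215/1258 → advance -1; mR−mL=1440/629 → turn +1·90°
n=5: pose=(-4,-8,S); sL=18/37, sR=90/169; mL=-4851/6253, mR=45/169; mL+mR=-3186/6253 → advance -1; mR−mL=6516/6253 → turn +1·90°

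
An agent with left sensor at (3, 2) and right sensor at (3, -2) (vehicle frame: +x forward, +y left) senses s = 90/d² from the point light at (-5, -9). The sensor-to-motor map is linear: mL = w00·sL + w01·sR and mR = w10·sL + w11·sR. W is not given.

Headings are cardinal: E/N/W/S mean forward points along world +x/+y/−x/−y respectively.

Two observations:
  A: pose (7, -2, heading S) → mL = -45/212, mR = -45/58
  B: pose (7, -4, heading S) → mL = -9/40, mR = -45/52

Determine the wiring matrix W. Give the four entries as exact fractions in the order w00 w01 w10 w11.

obs A: pose=(7,-2,S) → sL=45/106, sR=45/58, mL=-45/212, mR=-45/58
obs B: pose=(7,-4,S) → sL=9/20, sR=45/52, mL=-9/40, mR=-45/52
sensor matrix S = [[45/106, 45/58], [9/20, 45/52]]; det S = 729/39962
solve [mL_A; mL_B] = S·[w00; w01] and [mR_A; mR_B] = S·[w10; w11]:
  w00 = -1/2, w01 = 0, w10 = 0, w11 = -1

-1/2 0 0 -1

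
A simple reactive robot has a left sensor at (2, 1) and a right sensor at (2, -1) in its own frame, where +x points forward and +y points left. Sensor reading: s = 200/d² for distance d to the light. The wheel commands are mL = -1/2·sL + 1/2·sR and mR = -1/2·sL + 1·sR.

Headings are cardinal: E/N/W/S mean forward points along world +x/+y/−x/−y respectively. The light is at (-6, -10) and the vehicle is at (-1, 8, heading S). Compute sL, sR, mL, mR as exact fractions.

50/73 25/34 125/4964 975/2482

left sensor world pos  = (0, 6); dL² = 292
right sensor world pos = (-2, 6); dR² = 272
sL = 200/292 = 50/73
sR = 200/272 = 25/34
mL = -1/2·sL + 1/2·sR = 125/4964
mR = -1/2·sL + 1·sR = 975/2482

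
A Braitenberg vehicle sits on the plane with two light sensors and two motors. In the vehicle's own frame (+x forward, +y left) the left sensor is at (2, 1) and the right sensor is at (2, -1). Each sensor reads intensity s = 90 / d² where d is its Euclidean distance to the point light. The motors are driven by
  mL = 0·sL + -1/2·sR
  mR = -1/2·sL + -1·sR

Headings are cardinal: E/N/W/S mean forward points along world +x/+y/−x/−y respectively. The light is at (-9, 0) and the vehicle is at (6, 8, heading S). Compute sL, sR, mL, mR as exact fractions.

left sensor world pos  = (7, 6); dL² = 292
right sensor world pos = (5, 6); dR² = 232
sL = 90/292 = 45/146
sR = 90/232 = 45/116
mL = 0·sL + -1/2·sR = -45/232
mR = -1/2·sL + -1·sR = -2295/4234

45/146 45/116 -45/232 -2295/4234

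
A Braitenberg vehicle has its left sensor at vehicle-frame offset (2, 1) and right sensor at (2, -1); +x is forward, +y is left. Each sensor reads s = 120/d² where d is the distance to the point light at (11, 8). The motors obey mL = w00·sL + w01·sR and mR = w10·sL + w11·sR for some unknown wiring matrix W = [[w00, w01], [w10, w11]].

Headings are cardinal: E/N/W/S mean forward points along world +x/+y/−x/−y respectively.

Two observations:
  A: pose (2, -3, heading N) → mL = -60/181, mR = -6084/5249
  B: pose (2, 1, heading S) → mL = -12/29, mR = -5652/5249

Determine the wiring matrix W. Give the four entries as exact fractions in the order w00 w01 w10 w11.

obs A: pose=(2,-3,N) → sL=120/181, sR=24/29, mL=-60/181, mR=-6084/5249
obs B: pose=(2,1,S) → sL=24/29, sR=120/181, mL=-12/29, mR=-5652/5249
sensor matrix S = [[120/181, 24/29], [24/29, 120/181]]; det S = -6759936/27552001
solve [mL_A; mL_B] = S·[w00; w01] and [mR_A; mR_B] = S·[w10; w11]:
  w00 = -1/2, w01 = 0, w10 = -1/2, w11 = -1

-1/2 0 -1/2 -1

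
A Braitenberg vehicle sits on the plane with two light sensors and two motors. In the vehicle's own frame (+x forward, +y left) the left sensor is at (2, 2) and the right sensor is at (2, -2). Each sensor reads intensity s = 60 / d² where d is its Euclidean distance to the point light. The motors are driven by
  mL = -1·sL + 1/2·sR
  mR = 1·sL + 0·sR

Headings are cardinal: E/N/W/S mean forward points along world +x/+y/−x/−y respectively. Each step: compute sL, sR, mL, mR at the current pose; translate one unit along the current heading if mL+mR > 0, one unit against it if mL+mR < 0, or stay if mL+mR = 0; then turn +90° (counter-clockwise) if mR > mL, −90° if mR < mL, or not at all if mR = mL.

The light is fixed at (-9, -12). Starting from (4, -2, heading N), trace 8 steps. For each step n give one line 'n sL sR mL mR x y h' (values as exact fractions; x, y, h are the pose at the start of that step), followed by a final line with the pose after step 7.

n=0: pose=(4,-2,N); sL=12/53, sR=20/123; mL=-946/6519, mR=12/53; mL+mR=10/123 → advance +1; mR−mL=2422/6519 → turn +1·90°
n=1: pose=(4,-1,W); sL=30/101, sR=6/29; mL=-567/2929, mR=30/101; mL+mR=3/29 → advance +1; mR−mL=1437/2929 → turn +1·90°
n=2: pose=(3,-1,S); sL=60/277, sR=60/181; mL=-2550/50137, mR=60/277; mL+mR=30/181 → advance +1; mR−mL=13410/50137 → turn +1·90°
n=3: pose=(3,-2,E); sL=3/17, sR=3/13; mL=-27/442, mR=3/17; mL+mR=3/26 → advance +1; mR−mL=105/442 → turn +1·90°
n=4: pose=(4,-2,N); sL=12/53, sR=20/123; mL=-946/6519, mR=12/53; mL+mR=10/123 → advance +1; mR−mL=2422/6519 → turn +1·90°
n=5: pose=(4,-1,W); sL=30/101, sR=6/29; mL=-567/2929, mR=30/101; mL+mR=3/29 → advance +1; mR−mL=1437/2929 → turn +1·90°
n=6: pose=(3,-1,S); sL=60/277, sR=60/181; mL=-2550/50137, mR=60/277; mL+mR=30/181 → advance +1; mR−mL=13410/50137 → turn +1·90°
n=7: pose=(3,-2,E); sL=3/17, sR=3/13; mL=-27/442, mR=3/17; mL+mR=3/26 → advance +1; mR−mL=105/442 → turn +1·90°

0 12/53 20/123 -946/6519 12/53 4 -2 N
1 30/101 6/29 -567/2929 30/101 4 -1 W
2 60/277 60/181 -2550/50137 60/277 3 -1 S
3 3/17 3/13 -27/442 3/17 3 -2 E
4 12/53 20/123 -946/6519 12/53 4 -2 N
5 30/101 6/29 -567/2929 30/101 4 -1 W
6 60/277 60/181 -2550/50137 60/277 3 -1 S
7 3/17 3/13 -27/442 3/17 3 -2 E
final 4 -2 N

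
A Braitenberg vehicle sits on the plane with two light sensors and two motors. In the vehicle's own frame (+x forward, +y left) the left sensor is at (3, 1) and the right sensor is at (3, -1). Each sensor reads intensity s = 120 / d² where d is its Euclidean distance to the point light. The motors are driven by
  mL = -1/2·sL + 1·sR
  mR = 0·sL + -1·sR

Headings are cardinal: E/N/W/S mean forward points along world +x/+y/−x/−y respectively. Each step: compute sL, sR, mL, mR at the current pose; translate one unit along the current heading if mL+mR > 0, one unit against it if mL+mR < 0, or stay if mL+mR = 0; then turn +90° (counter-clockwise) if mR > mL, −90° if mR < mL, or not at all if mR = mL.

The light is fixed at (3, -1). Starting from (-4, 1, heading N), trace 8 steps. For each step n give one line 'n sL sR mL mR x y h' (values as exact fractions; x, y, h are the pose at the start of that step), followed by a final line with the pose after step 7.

0 120/89 120/61 7020/5429 -120/61 -4 1 N
1 6 15/2 9/2 -15/2 -4 0 E
2 120/53 24/17 252/901 -24/17 -5 0 S
3 60/61 12/13 342/793 -12/13 -5 1 W
4 120/89 120/61 7020/5429 -120/61 -4 1 N
5 6 15/2 9/2 -15/2 -4 0 E
6 120/53 24/17 252/901 -24/17 -5 0 S
7 60/61 12/13 342/793 -12/13 -5 1 W
final -4 1 N

n=0: pose=(-4,1,N); sL=120/89, sR=120/61; mL=7020/5429, mR=-120/61; mL+mR=-60/89 → advance -1; mR−mL=-17700/5429 → turn -1·90°
n=1: pose=(-4,0,E); sL=6, sR=15/2; mL=9/2, mR=-15/2; mL+mR=-3 → advance -1; mR−mL=-12 → turn -1·90°
n=2: pose=(-5,0,S); sL=120/53, sR=24/17; mL=252/901, mR=-24/17; mL+mR=-60/53 → advance -1; mR−mL=-1524/901 → turn -1·90°
n=3: pose=(-5,1,W); sL=60/61, sR=12/13; mL=342/793, mR=-12/13; mL+mR=-30/61 → advance -1; mR−mL=-1074/793 → turn -1·90°
n=4: pose=(-4,1,N); sL=120/89, sR=120/61; mL=7020/5429, mR=-120/61; mL+mR=-60/89 → advance -1; mR−mL=-17700/5429 → turn -1·90°
n=5: pose=(-4,0,E); sL=6, sR=15/2; mL=9/2, mR=-15/2; mL+mR=-3 → advance -1; mR−mL=-12 → turn -1·90°
n=6: pose=(-5,0,S); sL=120/53, sR=24/17; mL=252/901, mR=-24/17; mL+mR=-60/53 → advance -1; mR−mL=-1524/901 → turn -1·90°
n=7: pose=(-5,1,W); sL=60/61, sR=12/13; mL=342/793, mR=-12/13; mL+mR=-30/61 → advance -1; mR−mL=-1074/793 → turn -1·90°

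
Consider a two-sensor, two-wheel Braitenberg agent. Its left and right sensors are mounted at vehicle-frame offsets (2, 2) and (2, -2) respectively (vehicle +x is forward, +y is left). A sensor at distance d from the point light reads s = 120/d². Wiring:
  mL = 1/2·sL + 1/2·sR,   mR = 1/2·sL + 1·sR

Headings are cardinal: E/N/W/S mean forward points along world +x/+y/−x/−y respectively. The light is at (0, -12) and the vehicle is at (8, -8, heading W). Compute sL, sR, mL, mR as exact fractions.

left sensor world pos  = (6, -10); dL² = 40
right sensor world pos = (6, -6); dR² = 72
sL = 120/40 = 3
sR = 120/72 = 5/3
mL = 1/2·sL + 1/2·sR = 7/3
mR = 1/2·sL + 1·sR = 19/6

3 5/3 7/3 19/6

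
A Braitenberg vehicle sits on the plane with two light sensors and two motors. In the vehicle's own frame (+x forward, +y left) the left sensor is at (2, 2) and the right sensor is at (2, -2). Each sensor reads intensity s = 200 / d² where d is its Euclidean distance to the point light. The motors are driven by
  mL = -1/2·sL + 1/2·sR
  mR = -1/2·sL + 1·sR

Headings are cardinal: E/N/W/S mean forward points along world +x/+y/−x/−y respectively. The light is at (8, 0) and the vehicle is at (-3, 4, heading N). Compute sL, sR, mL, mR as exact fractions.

left sensor world pos  = (-5, 6); dL² = 205
right sensor world pos = (-1, 6); dR² = 117
sL = 200/205 = 40/41
sR = 200/117 = 200/117
mL = -1/2·sL + 1/2·sR = 1760/4797
mR = -1/2·sL + 1·sR = 5860/4797

40/41 200/117 1760/4797 5860/4797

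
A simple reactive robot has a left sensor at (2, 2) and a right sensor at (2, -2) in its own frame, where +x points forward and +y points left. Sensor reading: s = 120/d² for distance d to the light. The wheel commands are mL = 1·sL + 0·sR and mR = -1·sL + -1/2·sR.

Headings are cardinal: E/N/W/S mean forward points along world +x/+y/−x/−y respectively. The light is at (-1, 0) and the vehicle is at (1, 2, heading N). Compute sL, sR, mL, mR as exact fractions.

left sensor world pos  = (-1, 4); dL² = 16
right sensor world pos = (3, 4); dR² = 32
sL = 120/16 = 15/2
sR = 120/32 = 15/4
mL = 1·sL + 0·sR = 15/2
mR = -1·sL + -1/2·sR = -75/8

15/2 15/4 15/2 -75/8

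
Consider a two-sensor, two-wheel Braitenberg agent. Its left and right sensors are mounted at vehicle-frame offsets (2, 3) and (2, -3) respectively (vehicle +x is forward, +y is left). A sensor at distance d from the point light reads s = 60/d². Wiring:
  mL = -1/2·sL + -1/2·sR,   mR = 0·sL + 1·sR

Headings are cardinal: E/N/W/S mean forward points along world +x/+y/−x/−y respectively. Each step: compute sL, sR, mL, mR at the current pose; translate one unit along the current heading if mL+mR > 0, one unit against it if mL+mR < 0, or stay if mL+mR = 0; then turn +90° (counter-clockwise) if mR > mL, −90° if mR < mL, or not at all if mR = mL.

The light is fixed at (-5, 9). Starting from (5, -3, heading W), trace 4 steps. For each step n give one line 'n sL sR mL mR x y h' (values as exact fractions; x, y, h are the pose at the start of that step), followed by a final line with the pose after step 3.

0 60/289 12/29 -2604/8381 12/29 5 -3 W
1 3/17 15/58 -429/1972 15/58 4 -3 S
2 60/221 60/377 -1380/6409 60/377 4 -4 E
3 30/73 30/121 -2910/8833 30/121 3 -4 N
final 3 -5 W

n=0: pose=(5,-3,W); sL=60/289, sR=12/29; mL=-2604/8381, mR=12/29; mL+mR=864/8381 → advance +1; mR−mL=6072/8381 → turn +1·90°
n=1: pose=(4,-3,S); sL=3/17, sR=15/58; mL=-429/1972, mR=15/58; mL+mR=81/1972 → advance +1; mR−mL=939/1972 → turn +1·90°
n=2: pose=(4,-4,E); sL=60/221, sR=60/377; mL=-1380/6409, mR=60/377; mL+mR=-360/6409 → advance -1; mR−mL=2400/6409 → turn +1·90°
n=3: pose=(3,-4,N); sL=30/73, sR=30/121; mL=-2910/8833, mR=30/121; mL+mR=-720/8833 → advance -1; mR−mL=5100/8833 → turn +1·90°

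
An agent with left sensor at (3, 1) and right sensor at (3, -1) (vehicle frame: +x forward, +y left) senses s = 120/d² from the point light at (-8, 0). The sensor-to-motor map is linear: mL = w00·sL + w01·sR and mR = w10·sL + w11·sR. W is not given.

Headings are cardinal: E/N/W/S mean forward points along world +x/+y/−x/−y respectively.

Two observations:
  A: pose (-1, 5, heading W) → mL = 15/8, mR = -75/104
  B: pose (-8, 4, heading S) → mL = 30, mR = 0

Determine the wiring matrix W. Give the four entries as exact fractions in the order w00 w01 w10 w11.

obs A: pose=(-1,5,W) → sL=15/4, sR=30/13, mL=15/8, mR=-75/104
obs B: pose=(-8,4,S) → sL=60, sR=60, mL=30, mR=0
sensor matrix S = [[15/4, 30/13], [60, 60]]; det S = 1125/13
solve [mL_A; mL_B] = S·[w00; w01] and [mR_A; mR_B] = S·[w10; w11]:
  w00 = 1/2, w01 = 0, w10 = -1/2, w11 = 1/2

1/2 0 -1/2 1/2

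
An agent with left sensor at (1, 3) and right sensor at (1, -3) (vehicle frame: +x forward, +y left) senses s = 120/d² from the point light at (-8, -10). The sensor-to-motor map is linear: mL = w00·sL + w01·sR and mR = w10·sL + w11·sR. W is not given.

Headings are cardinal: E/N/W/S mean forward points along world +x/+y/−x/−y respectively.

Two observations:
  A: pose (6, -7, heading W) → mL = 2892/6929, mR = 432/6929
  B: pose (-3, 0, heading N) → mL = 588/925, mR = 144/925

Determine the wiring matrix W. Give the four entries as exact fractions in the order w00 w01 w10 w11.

1 -1/2 1/2 -1/2

obs A: pose=(6,-7,W) → sL=120/169, sR=24/41, mL=2892/6929, mR=432/6929
obs B: pose=(-3,0,N) → sL=24/25, sR=24/37, mL=588/925, mR=144/925
sensor matrix S = [[120/169, 24/41], [24/25, 24/37]]; det S = -649728/6409325
solve [mL_A; mL_B] = S·[w00; w01] and [mR_A; mR_B] = S·[w10; w11]:
  w00 = 1, w01 = -1/2, w10 = 1/2, w11 = -1/2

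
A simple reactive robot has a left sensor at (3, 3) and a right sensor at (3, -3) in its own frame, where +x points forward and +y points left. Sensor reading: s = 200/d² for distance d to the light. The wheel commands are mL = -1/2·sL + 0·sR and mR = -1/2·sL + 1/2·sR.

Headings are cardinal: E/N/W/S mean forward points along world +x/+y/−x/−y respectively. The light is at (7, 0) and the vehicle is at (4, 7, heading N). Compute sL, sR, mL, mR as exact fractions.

25/17 2 -25/34 9/34

left sensor world pos  = (1, 10); dL² = 136
right sensor world pos = (7, 10); dR² = 100
sL = 200/136 = 25/17
sR = 200/100 = 2
mL = -1/2·sL + 0·sR = -25/34
mR = -1/2·sL + 1/2·sR = 9/34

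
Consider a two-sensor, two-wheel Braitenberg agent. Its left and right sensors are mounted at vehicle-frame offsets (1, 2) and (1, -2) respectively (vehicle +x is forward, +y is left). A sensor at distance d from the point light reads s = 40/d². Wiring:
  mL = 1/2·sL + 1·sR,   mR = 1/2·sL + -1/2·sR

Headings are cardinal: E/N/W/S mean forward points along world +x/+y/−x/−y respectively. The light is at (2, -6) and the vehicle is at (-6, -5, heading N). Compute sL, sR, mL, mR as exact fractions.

5/13 1 31/26 -4/13

left sensor world pos  = (-8, -4); dL² = 104
right sensor world pos = (-4, -4); dR² = 40
sL = 40/104 = 5/13
sR = 40/40 = 1
mL = 1/2·sL + 1·sR = 31/26
mR = 1/2·sL + -1/2·sR = -4/13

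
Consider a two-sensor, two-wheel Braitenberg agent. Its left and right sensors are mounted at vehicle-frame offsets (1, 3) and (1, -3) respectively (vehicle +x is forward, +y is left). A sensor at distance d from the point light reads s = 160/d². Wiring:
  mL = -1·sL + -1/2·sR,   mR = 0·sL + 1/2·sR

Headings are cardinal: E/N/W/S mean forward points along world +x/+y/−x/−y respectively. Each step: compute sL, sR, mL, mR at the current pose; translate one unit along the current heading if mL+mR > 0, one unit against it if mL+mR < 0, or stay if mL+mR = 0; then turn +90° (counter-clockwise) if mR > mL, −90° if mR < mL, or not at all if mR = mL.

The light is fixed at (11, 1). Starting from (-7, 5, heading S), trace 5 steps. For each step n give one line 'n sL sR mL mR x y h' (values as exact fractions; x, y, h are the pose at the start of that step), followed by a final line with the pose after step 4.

0 80/117 16/45 -56/65 8/45 -7 5 S
1 160/353 160/293 -75120/103429 80/293 -7 6 E
2 4/13 40/73 -552/949 20/73 -8 6 N
3 160/401 160/449 -103920/180049 80/449 -8 5 W
4 80/117 16/45 -56/65 8/45 -7 5 S
final -7 6 E

n=0: pose=(-7,5,S); sL=80/117, sR=16/45; mL=-56/65, mR=8/45; mL+mR=-80/117 → advance -1; mR−mL=608/585 → turn +1·90°
n=1: pose=(-7,6,E); sL=160/353, sR=160/293; mL=-75120/103429, mR=80/293; mL+mR=-160/353 → advance -1; mR−mL=103360/103429 → turn +1·90°
n=2: pose=(-8,6,N); sL=4/13, sR=40/73; mL=-552/949, mR=20/73; mL+mR=-4/13 → advance -1; mR−mL=812/949 → turn +1·90°
n=3: pose=(-8,5,W); sL=160/401, sR=160/449; mL=-103920/180049, mR=80/449; mL+mR=-160/401 → advance -1; mR−mL=136000/180049 → turn +1·90°
n=4: pose=(-7,5,S); sL=80/117, sR=16/45; mL=-56/65, mR=8/45; mL+mR=-80/117 → advance -1; mR−mL=608/585 → turn +1·90°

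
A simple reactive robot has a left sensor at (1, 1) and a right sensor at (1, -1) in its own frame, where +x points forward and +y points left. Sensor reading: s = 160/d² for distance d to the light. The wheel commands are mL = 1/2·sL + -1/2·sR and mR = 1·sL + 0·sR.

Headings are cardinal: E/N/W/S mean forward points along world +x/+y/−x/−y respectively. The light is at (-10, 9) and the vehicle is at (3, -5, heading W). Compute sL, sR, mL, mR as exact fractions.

160/369 160/313 -4480/115497 160/369

left sensor world pos  = (2, -6); dL² = 369
right sensor world pos = (2, -4); dR² = 313
sL = 160/369 = 160/369
sR = 160/313 = 160/313
mL = 1/2·sL + -1/2·sR = -4480/115497
mR = 1·sL + 0·sR = 160/369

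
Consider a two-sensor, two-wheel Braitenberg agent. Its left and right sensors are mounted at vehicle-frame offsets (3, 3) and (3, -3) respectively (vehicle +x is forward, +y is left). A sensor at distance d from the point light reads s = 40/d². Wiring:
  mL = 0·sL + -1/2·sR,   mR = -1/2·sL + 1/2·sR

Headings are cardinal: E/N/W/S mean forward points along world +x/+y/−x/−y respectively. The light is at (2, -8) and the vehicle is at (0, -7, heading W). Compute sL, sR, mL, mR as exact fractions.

40/29 40/41 -20/41 -240/1189

left sensor world pos  = (-3, -10); dL² = 29
right sensor world pos = (-3, -4); dR² = 41
sL = 40/29 = 40/29
sR = 40/41 = 40/41
mL = 0·sL + -1/2·sR = -20/41
mR = -1/2·sL + 1/2·sR = -240/1189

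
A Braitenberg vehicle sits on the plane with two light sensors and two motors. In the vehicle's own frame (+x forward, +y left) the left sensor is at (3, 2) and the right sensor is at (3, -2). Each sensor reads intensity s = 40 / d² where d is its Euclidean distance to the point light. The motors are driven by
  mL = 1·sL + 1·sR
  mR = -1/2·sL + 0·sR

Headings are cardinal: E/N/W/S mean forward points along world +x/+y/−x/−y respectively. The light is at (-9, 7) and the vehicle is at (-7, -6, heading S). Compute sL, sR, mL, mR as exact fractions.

left sensor world pos  = (-5, -9); dL² = 272
right sensor world pos = (-9, -9); dR² = 256
sL = 40/272 = 5/34
sR = 40/256 = 5/32
mL = 1·sL + 1·sR = 165/544
mR = -1/2·sL + 0·sR = -5/68

5/34 5/32 165/544 -5/68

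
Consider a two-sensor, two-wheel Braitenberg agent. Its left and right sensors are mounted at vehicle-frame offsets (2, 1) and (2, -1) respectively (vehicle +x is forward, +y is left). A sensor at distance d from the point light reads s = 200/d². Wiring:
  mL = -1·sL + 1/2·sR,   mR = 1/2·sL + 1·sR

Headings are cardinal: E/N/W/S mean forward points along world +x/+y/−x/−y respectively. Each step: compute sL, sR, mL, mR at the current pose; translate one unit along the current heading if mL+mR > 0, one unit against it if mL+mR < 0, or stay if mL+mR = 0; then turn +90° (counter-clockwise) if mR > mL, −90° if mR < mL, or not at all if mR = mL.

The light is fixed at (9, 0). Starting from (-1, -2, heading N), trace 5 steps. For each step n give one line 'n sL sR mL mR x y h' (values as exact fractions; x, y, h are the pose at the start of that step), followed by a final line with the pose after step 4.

n=0: pose=(-1,-2,N); sL=200/121, sR=200/81; mL=-4100/9801, mR=32300/9801; mL+mR=9400/3267 → advance +1; mR−mL=36400/9801 → turn +1·90°
n=1: pose=(-1,-1,W); sL=50/37, sR=25/18; mL=-875/1332, mR=1375/666; mL+mR=625/444 → advance +1; mR−mL=3625/1332 → turn +1·90°
n=2: pose=(-2,-1,S); sL=200/109, sR=200/153; mL=-19700/16677, mR=37100/16677; mL+mR=5800/5559 → advance +1; mR−mL=56800/16677 → turn +1·90°
n=3: pose=(-2,-2,E); sL=100/41, sR=20/9; mL=-490/369, mR=1270/369; mL+mR=260/123 → advance +1; mR−mL=1760/369 → turn +1·90°
n=4: pose=(-1,-2,N); sL=200/121, sR=200/81; mL=-4100/9801, mR=32300/9801; mL+mR=9400/3267 → advance +1; mR−mL=36400/9801 → turn +1·90°

0 200/121 200/81 -4100/9801 32300/9801 -1 -2 N
1 50/37 25/18 -875/1332 1375/666 -1 -1 W
2 200/109 200/153 -19700/16677 37100/16677 -2 -1 S
3 100/41 20/9 -490/369 1270/369 -2 -2 E
4 200/121 200/81 -4100/9801 32300/9801 -1 -2 N
final -1 -1 W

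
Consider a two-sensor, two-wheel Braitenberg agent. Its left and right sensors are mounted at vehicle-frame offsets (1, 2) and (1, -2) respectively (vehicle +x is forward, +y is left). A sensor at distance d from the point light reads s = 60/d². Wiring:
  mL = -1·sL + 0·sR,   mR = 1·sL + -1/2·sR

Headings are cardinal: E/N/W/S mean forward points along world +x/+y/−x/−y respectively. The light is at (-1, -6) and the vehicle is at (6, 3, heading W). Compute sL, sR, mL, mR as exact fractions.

12/17 60/157 -12/17 1374/2669

left sensor world pos  = (5, 1); dL² = 85
right sensor world pos = (5, 5); dR² = 157
sL = 60/85 = 12/17
sR = 60/157 = 60/157
mL = -1·sL + 0·sR = -12/17
mR = 1·sL + -1/2·sR = 1374/2669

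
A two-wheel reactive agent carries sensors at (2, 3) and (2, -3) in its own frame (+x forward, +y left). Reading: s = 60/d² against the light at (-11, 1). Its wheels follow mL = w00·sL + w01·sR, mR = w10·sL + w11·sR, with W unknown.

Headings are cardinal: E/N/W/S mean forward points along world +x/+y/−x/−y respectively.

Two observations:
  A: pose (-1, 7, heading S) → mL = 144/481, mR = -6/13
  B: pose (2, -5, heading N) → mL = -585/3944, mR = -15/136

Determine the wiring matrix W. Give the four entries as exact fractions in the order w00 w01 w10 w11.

-1/2 1/2 0 -1/2

obs A: pose=(-1,7,S) → sL=12/37, sR=12/13, mL=144/481, mR=-6/13
obs B: pose=(2,-5,N) → sL=15/29, sR=15/68, mL=-585/3944, mR=-15/136
sensor matrix S = [[12/37, 12/13], [15/29, 15/68]]; det S = -96255/237133
solve [mL_A; mL_B] = S·[w00; w01] and [mR_A; mR_B] = S·[w10; w11]:
  w00 = -1/2, w01 = 1/2, w10 = 0, w11 = -1/2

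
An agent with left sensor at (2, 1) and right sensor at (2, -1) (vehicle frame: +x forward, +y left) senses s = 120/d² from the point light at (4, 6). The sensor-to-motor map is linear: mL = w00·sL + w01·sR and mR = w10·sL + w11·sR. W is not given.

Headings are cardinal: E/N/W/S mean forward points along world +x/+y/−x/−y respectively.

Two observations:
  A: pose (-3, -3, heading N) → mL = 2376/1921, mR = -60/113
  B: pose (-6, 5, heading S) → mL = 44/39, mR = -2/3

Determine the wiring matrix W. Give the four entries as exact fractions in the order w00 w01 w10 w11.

1/2 1/2 -1/2 0

obs A: pose=(-3,-3,N) → sL=120/113, sR=24/17, mL=2376/1921, mR=-60/113
obs B: pose=(-6,5,S) → sL=4/3, sR=12/13, mL=44/39, mR=-2/3
sensor matrix S = [[120/113, 24/17], [4/3, 12/13]]; det S = -22528/24973
solve [mL_A; mL_B] = S·[w00; w01] and [mR_A; mR_B] = S·[w10; w11]:
  w00 = 1/2, w01 = 1/2, w10 = -1/2, w11 = 0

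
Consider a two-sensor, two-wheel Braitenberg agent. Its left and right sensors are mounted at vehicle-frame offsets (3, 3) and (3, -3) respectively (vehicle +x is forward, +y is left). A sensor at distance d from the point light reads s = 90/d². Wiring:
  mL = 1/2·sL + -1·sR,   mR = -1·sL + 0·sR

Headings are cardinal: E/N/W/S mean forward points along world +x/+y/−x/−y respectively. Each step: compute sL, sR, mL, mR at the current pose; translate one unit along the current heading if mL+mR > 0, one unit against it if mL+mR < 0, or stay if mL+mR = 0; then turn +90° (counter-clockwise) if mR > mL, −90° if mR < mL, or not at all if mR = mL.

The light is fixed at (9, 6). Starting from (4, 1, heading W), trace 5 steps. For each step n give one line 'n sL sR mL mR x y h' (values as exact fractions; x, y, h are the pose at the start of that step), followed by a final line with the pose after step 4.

n=0: pose=(4,1,W); sL=45/64, sR=45/34; mL=-2115/2176, mR=-45/64; mL+mR=-3645/2176 → advance -1; mR−mL=585/2176 → turn +1·90°
n=1: pose=(5,1,S); sL=18/13, sR=90/113; mL=-153/1469, mR=-18/13; mL+mR=-2187/1469 → advance -1; mR−mL=-1881/1469 → turn -1·90°
n=2: pose=(5,2,W); sL=45/49, sR=9/5; mL=-657/490, mR=-45/49; mL+mR=-1107/490 → advance -1; mR−mL=207/490 → turn +1·90°
n=3: pose=(6,2,S); sL=90/49, sR=18/17; mL=-117/833, mR=-90/49; mL+mR=-1647/833 → advance -1; mR−mL=-1413/833 → turn -1·90°
n=4: pose=(6,3,W); sL=5/4, sR=5/2; mL=-15/8, mR=-5/4; mL+mR=-25/8 → advance -1; mR−mL=5/8 → turn +1·90°

0 45/64 45/34 -2115/2176 -45/64 4 1 W
1 18/13 90/113 -153/1469 -18/13 5 1 S
2 45/49 9/5 -657/490 -45/49 5 2 W
3 90/49 18/17 -117/833 -90/49 6 2 S
4 5/4 5/2 -15/8 -5/4 6 3 W
final 7 3 S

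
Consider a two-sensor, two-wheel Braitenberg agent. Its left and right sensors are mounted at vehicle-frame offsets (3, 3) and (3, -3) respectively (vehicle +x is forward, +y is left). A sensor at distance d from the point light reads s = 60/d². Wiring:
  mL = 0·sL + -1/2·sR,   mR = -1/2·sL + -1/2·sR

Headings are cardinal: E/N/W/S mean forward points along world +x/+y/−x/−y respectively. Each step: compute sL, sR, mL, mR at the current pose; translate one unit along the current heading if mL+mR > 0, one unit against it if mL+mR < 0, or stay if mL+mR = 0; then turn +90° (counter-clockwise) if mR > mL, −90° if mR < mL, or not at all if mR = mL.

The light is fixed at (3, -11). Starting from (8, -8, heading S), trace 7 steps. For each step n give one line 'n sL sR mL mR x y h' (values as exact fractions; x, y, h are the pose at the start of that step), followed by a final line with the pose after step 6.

n=0: pose=(8,-8,S); sL=15/16, sR=15; mL=-15/2, mR=-255/32; mL+mR=-495/32 → advance -1; mR−mL=-15/32 → turn -1·90°
n=1: pose=(8,-7,W); sL=12, sR=60/53; mL=-30/53, mR=-348/53; mL+mR=-378/53 → advance -1; mR−mL=-6 → turn -1·90°
n=2: pose=(9,-7,N); sL=30/29, sR=6/13; mL=-3/13, mR=-282/377; mL+mR=-369/377 → advance -1; mR−mL=-15/29 → turn -1·90°
n=3: pose=(9,-8,E); sL=20/39, sR=20/27; mL=-10/27, mR=-220/351; mL+mR=-350/351 → advance -1; mR−mL=-10/39 → turn -1·90°
n=4: pose=(8,-8,S); sL=15/16, sR=15; mL=-15/2, mR=-255/32; mL+mR=-495/32 → advance -1; mR−mL=-15/32 → turn -1·90°
n=5: pose=(8,-7,W); sL=12, sR=60/53; mL=-30/53, mR=-348/53; mL+mR=-378/53 → advance -1; mR−mL=-6 → turn -1·90°
n=6: pose=(9,-7,N); sL=30/29, sR=6/13; mL=-3/13, mR=-282/377; mL+mR=-369/377 → advance -1; mR−mL=-15/29 → turn -1·90°

0 15/16 15 -15/2 -255/32 8 -8 S
1 12 60/53 -30/53 -348/53 8 -7 W
2 30/29 6/13 -3/13 -282/377 9 -7 N
3 20/39 20/27 -10/27 -220/351 9 -8 E
4 15/16 15 -15/2 -255/32 8 -8 S
5 12 60/53 -30/53 -348/53 8 -7 W
6 30/29 6/13 -3/13 -282/377 9 -7 N
final 9 -8 E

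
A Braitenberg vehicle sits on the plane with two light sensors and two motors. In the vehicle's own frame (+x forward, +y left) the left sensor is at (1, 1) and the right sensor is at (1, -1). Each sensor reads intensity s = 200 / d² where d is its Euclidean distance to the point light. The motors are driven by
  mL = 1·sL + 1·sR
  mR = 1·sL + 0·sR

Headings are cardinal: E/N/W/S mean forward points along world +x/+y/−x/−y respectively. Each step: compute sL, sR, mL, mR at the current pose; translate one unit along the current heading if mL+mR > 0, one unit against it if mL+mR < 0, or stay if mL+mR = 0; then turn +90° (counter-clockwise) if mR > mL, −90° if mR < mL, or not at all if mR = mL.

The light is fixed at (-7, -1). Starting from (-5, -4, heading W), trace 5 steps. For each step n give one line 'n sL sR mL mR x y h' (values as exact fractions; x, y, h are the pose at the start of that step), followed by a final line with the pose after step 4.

0 200/17 40 880/17 200/17 -5 -4 W
1 50 25 75 50 -6 -4 N
2 40 200/13 720/13 40 -6 -3 E
3 100/9 20 280/9 100/9 -5 -3 S
4 200/17 40 880/17 200/17 -5 -4 W
final -6 -4 N

n=0: pose=(-5,-4,W); sL=200/17, sR=40; mL=880/17, mR=200/17; mL+mR=1080/17 → advance +1; mR−mL=-40 → turn -1·90°
n=1: pose=(-6,-4,N); sL=50, sR=25; mL=75, mR=50; mL+mR=125 → advance +1; mR−mL=-25 → turn -1·90°
n=2: pose=(-6,-3,E); sL=40, sR=200/13; mL=720/13, mR=40; mL+mR=1240/13 → advance +1; mR−mL=-200/13 → turn -1·90°
n=3: pose=(-5,-3,S); sL=100/9, sR=20; mL=280/9, mR=100/9; mL+mR=380/9 → advance +1; mR−mL=-20 → turn -1·90°
n=4: pose=(-5,-4,W); sL=200/17, sR=40; mL=880/17, mR=200/17; mL+mR=1080/17 → advance +1; mR−mL=-40 → turn -1·90°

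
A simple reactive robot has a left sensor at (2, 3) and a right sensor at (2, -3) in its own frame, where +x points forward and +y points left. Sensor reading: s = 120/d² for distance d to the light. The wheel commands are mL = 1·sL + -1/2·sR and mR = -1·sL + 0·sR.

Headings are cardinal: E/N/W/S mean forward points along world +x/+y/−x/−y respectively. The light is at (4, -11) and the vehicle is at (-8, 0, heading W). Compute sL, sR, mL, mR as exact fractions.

6/13 15/49 393/1274 -6/13

left sensor world pos  = (-10, -3); dL² = 260
right sensor world pos = (-10, 3); dR² = 392
sL = 120/260 = 6/13
sR = 120/392 = 15/49
mL = 1·sL + -1/2·sR = 393/1274
mR = -1·sL + 0·sR = -6/13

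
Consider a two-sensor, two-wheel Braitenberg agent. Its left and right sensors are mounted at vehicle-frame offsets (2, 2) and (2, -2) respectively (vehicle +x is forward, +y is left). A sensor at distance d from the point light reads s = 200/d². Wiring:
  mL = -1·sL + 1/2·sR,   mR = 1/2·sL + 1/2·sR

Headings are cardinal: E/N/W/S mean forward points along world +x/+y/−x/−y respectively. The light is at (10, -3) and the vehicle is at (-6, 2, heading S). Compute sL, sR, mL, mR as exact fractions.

left sensor world pos  = (-4, 0); dL² = 205
right sensor world pos = (-8, 0); dR² = 333
sL = 200/205 = 40/41
sR = 200/333 = 200/333
mL = -1·sL + 1/2·sR = -9220/13653
mR = 1/2·sL + 1/2·sR = 10760/13653

40/41 200/333 -9220/13653 10760/13653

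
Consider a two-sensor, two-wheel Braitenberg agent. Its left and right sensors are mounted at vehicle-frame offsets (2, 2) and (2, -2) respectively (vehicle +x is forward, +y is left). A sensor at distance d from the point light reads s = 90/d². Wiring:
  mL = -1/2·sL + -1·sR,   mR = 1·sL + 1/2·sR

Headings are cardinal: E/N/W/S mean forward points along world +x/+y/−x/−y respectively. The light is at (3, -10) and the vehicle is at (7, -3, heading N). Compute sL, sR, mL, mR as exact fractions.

left sensor world pos  = (5, -1); dL² = 85
right sensor world pos = (9, -1); dR² = 117
sL = 90/85 = 18/17
sR = 90/117 = 10/13
mL = -1/2·sL + -1·sR = -287/221
mR = 1·sL + 1/2·sR = 319/221

18/17 10/13 -287/221 319/221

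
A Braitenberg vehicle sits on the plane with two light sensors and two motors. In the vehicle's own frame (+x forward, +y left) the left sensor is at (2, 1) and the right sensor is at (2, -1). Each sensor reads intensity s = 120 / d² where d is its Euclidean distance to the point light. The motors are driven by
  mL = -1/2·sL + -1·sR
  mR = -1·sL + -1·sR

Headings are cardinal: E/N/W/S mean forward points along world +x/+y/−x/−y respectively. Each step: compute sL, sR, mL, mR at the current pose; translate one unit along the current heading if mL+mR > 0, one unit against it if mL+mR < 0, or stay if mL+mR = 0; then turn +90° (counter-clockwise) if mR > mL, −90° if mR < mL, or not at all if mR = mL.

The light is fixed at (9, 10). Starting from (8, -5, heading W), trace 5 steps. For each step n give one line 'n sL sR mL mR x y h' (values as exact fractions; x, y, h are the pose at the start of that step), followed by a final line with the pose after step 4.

n=0: pose=(8,-5,W); sL=24/53, sR=24/41; mL=-1764/2173, mR=-2256/2173; mL+mR=-4020/2173 → advance -1; mR−mL=-12/53 → turn -1·90°
n=1: pose=(9,-5,N); sL=12/17, sR=12/17; mL=-18/17, mR=-24/17; mL+mR=-42/17 → advance -1; mR−mL=-6/17 → turn -1·90°
n=2: pose=(9,-6,E); sL=120/229, sR=120/293; mL=-45060/67097, mR=-62640/67097; mL+mR=-107700/67097 → advance -1; mR−mL=-60/229 → turn -1·90°
n=3: pose=(8,-6,S); sL=10/27, sR=15/41; mL=-610/1107, mR=-815/1107; mL+mR=-475/369 → advance -1; mR−mL=-5/27 → turn -1·90°
n=4: pose=(8,-5,W); sL=24/53, sR=24/41; mL=-1764/2173, mR=-2256/2173; mL+mR=-4020/2173 → advance -1; mR−mL=-12/53 → turn -1·90°

0 24/53 24/41 -1764/2173 -2256/2173 8 -5 W
1 12/17 12/17 -18/17 -24/17 9 -5 N
2 120/229 120/293 -45060/67097 -62640/67097 9 -6 E
3 10/27 15/41 -610/1107 -815/1107 8 -6 S
4 24/53 24/41 -1764/2173 -2256/2173 8 -5 W
final 9 -5 N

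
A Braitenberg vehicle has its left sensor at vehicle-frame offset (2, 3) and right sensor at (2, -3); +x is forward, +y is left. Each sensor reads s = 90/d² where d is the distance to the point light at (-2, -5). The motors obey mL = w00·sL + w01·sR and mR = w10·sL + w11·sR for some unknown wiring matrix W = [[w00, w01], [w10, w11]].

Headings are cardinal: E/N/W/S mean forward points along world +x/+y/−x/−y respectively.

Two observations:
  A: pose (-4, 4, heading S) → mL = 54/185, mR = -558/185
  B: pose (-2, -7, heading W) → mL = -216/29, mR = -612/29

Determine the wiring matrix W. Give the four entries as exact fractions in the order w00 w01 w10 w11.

obs A: pose=(-4,4,S) → sL=9/5, sR=45/37, mL=54/185, mR=-558/185
obs B: pose=(-2,-7,W) → sL=90/29, sR=18, mL=-216/29, mR=-612/29
sensor matrix S = [[9/5, 45/37], [90/29, 18]]; det S = 153576/5365
solve [mL_A; mL_B] = S·[w00; w01] and [mR_A; mR_B] = S·[w10; w11]:
  w00 = 1/2, w01 = -1/2, w10 = -1, w11 = -1

1/2 -1/2 -1 -1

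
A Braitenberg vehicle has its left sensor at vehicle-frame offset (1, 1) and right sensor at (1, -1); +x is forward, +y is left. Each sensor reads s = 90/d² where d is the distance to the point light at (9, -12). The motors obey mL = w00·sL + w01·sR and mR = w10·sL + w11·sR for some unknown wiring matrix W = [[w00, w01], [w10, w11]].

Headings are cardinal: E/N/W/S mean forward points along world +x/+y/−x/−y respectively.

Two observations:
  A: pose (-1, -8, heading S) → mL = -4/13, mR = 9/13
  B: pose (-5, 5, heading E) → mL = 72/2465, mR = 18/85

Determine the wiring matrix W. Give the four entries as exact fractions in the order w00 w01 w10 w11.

obs A: pose=(-1,-8,S) → sL=1, sR=9/13, mL=-4/13, mR=9/13
obs B: pose=(-5,5,E) → sL=90/493, sR=18/85, mL=72/2465, mR=18/85
sensor matrix S = [[1, 9/13], [90/493, 18/85]]; det S = 2736/32045
solve [mL_A; mL_B] = S·[w00; w01] and [mR_A; mR_B] = S·[w10; w11]:
  w00 = -1, w01 = 1, w10 = 0, w11 = 1

-1 1 0 1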